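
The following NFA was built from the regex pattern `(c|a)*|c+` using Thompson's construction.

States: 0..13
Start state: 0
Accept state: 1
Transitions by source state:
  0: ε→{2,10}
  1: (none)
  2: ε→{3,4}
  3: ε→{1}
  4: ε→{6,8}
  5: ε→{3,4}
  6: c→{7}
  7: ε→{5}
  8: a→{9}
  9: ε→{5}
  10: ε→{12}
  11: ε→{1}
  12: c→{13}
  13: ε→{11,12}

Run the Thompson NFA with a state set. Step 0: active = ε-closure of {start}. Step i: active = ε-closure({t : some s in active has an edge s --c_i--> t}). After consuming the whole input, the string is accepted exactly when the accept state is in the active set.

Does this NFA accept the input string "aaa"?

S₀ = ε-closure({0}) = {0,1,2,3,4,6,8,10,12}
'a' @ 1: {1,3,4,5,6,8,9}  (accept∈set)
'a' @ 2: {1,3,4,5,6,8,9}  (accept∈set)
'a' @ 3: {1,3,4,5,6,8,9}  (accept∈set)
end set {1,3,4,5,6,8,9} — state 1 in

Answer: ACCEPT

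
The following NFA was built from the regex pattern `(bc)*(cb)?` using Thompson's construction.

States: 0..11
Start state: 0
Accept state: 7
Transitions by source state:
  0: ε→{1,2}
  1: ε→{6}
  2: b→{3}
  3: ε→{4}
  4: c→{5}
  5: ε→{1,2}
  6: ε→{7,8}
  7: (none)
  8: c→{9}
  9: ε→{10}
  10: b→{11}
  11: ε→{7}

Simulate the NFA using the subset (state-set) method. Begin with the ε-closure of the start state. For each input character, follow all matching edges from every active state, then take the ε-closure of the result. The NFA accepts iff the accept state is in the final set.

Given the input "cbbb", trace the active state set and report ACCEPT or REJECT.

Answer: REJECT

Derivation:
initial (ε-close {0}): {0,1,2,6,7,8}
'c' @ 1: {9,10}
'b' @ 2: {7,11}  ✓accept
'b' @ 3: {}  — no active states
rest 'b' ignored (set empty)
end set {} — state 7 not in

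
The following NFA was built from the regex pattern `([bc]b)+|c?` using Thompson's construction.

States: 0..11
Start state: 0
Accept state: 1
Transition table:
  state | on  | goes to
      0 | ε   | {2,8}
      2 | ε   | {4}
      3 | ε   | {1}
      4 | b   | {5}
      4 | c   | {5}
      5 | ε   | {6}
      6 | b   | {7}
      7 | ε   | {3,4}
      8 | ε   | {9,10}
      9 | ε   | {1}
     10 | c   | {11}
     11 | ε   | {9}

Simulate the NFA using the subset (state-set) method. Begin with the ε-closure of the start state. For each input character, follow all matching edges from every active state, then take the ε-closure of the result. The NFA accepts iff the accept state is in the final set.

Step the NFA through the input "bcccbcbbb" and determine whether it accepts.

Answer: REJECT

Derivation:
S₀ = ε-closure({0}) = {0,1,2,4,8,9,10}
'b' @ 1: {5,6}
'c' @ 2: {}  — dead — no transitions
rest 'ccbcbbb' ignored (set empty)
after full input: {}  (accept=1 not in)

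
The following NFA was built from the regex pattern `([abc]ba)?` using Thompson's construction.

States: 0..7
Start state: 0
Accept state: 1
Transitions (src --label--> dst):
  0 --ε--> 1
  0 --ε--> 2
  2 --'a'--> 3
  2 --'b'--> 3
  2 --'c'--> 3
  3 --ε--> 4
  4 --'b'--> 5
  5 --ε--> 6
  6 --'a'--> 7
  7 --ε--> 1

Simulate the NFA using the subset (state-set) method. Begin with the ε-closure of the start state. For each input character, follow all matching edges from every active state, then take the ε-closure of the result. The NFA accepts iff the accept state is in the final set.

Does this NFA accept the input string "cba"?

Answer: ACCEPT

Derivation:
start: ε-closure({0}) = {0,1,2}
'c' @ 1: {3,4}
'b' @ 2: {5,6}
'a' @ 3: {1,7}  (accept∈set)
final: {1,7}; accept 1 in set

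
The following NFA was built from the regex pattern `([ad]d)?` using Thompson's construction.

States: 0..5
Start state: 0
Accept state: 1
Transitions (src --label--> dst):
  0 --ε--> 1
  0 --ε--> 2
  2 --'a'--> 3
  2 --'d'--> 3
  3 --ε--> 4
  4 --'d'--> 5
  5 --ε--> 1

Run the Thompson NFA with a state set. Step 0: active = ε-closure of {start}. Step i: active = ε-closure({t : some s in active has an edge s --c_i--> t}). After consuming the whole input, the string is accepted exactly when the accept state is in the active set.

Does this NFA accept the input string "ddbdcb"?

S₀ = ε-closure({0}) = {0,1,2}
'd' @ 1: {3,4}
'd' @ 2: {1,5}  (accept∈set)
'b' @ 3: {}  — dead — no transitions
rest 'dcb' ignored (set empty)
end set {} — state 1 not in

Answer: REJECT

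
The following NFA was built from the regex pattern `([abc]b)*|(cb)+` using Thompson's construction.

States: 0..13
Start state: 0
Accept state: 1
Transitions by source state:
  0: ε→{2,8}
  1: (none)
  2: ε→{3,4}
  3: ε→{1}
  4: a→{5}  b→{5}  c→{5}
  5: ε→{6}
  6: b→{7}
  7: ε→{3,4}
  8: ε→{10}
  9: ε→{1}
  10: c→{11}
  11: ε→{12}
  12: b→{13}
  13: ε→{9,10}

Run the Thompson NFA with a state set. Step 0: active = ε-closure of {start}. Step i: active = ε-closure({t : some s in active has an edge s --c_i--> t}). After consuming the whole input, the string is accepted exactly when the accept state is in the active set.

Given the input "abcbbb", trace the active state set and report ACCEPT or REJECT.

S₀ = ε-closure({0}) = {0,1,2,3,4,8,10}
'a' @ 1: {5,6}
'b' @ 2: {1,3,4,7}  (accept∈set)
'c' @ 3: {5,6}
'b' @ 4: {1,3,4,7}  (accept∈set)
'b' @ 5: {5,6}
'b' @ 6: {1,3,4,7}  (accept∈set)
end set {1,3,4,7} — state 1 in

Answer: ACCEPT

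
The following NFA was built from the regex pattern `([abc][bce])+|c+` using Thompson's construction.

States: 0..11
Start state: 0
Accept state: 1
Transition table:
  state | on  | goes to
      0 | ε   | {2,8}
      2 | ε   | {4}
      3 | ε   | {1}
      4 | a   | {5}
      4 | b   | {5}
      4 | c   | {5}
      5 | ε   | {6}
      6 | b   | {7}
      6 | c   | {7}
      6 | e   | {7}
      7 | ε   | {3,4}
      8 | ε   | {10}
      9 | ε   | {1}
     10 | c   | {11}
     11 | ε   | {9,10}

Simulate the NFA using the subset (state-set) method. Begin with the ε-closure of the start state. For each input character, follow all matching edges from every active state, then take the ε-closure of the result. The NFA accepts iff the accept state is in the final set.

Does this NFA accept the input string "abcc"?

Answer: ACCEPT

Trace:
initial (ε-close {0}): {0,2,4,8,10}
'a' @ 1: {5,6}
'b' @ 2: {1,3,4,7}  [accepting]
'c' @ 3: {5,6}
'c' @ 4: {1,3,4,7}  [accepting]
after full input: {1,3,4,7}  (accept=1 in)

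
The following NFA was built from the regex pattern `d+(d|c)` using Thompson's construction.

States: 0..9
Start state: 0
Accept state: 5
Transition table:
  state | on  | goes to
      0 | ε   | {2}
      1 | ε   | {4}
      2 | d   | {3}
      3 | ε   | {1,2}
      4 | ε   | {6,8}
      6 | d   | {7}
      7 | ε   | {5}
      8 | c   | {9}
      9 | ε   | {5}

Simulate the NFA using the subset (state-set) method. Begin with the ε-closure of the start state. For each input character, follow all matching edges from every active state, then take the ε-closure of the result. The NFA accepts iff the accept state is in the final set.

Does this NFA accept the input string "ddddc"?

Answer: ACCEPT

Derivation:
S₀ = ε-closure({0}) = {0,2}
'd' @ 1: {1,2,3,4,6,8}
'd' @ 2: {1,2,3,4,5,6,7,8}  (accept∈set)
'd' @ 3: {1,2,3,4,5,6,7,8}  (accept∈set)
'd' @ 4: {1,2,3,4,5,6,7,8}  (accept∈set)
'c' @ 5: {5,9}  (accept∈set)
final: {5,9}; accept 5 in set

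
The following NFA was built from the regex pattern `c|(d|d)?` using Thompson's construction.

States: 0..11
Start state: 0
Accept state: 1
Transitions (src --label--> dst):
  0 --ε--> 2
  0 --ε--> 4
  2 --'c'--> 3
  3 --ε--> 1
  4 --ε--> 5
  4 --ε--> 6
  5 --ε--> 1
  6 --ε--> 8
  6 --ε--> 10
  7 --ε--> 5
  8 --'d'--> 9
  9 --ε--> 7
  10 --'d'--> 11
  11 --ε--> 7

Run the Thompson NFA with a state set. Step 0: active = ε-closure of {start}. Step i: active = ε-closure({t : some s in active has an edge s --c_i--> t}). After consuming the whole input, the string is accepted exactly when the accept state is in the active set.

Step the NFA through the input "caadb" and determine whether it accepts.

initial (ε-close {0}): {0,1,2,4,5,6,8,10}
'c' @ 1: {1,3}  (accept∈set)
'a' @ 2: {}  — state set empty
rest 'adb' ignored (set empty)
final: {}; accept 1 not in set

Answer: REJECT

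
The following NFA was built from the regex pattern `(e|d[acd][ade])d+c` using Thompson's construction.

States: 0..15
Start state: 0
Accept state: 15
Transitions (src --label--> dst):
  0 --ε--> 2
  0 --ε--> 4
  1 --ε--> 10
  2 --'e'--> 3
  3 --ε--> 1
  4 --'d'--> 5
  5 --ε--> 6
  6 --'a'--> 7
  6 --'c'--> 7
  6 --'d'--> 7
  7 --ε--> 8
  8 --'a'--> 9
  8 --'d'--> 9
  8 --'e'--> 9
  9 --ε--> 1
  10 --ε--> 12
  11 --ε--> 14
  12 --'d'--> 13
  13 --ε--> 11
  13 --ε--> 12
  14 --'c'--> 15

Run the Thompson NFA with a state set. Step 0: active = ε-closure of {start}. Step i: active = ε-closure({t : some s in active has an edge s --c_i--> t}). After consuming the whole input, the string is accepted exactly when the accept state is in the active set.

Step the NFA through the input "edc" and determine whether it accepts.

start: ε-closure({0}) = {0,2,4}
'e' @ 1: {1,3,10,12}
'd' @ 2: {11,12,13,14}
'c' @ 3: {15}  ✓accept
end set {15} — state 15 in

Answer: ACCEPT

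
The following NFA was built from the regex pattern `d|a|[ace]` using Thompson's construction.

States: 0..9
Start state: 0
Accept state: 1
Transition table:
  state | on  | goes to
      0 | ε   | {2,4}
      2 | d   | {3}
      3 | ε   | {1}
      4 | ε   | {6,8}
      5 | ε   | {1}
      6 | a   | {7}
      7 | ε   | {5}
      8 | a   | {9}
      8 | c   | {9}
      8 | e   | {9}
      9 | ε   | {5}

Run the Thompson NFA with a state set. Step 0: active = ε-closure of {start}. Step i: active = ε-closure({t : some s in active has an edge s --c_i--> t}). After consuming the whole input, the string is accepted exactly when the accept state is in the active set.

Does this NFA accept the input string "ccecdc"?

Answer: REJECT

Steps:
start: ε-closure({0}) = {0,2,4,6,8}
'c' @ 1: {1,5,9}  (accept∈set)
'c' @ 2: {}  — dead — no transitions
rest 'ecdc' ignored (set empty)
end set {} — state 1 not in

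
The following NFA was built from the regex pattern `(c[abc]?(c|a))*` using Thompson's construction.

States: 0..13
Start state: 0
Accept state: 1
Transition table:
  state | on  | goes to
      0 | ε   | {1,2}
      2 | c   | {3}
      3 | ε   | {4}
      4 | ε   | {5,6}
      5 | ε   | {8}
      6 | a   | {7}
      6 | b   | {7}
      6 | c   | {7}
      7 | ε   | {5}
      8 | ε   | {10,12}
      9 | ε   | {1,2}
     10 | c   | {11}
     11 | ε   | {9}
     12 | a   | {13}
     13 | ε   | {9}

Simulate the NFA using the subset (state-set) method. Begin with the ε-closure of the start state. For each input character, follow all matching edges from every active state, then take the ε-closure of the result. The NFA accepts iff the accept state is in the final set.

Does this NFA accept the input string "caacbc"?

Answer: ACCEPT

Steps:
initial (ε-close {0}): {0,1,2}
'c' @ 1: {3,4,5,6,8,10,12}
'a' @ 2: {1,2,5,7,8,9,10,12,13}  ✓accept
'a' @ 3: {1,2,9,13}  ✓accept
'c' @ 4: {3,4,5,6,8,10,12}
'b' @ 5: {5,7,8,10,12}
'c' @ 6: {1,2,9,11}  ✓accept
final: {1,2,9,11}; accept 1 in set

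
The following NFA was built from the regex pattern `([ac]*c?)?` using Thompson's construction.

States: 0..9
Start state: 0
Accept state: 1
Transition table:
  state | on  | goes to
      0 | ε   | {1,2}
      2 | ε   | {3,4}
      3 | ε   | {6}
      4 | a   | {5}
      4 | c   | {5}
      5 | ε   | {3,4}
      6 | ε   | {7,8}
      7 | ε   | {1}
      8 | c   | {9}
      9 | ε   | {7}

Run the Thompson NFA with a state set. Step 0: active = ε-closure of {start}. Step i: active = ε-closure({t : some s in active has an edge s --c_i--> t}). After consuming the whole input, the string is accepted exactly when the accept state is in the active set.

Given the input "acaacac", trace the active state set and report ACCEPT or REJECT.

Answer: ACCEPT

Steps:
S₀ = ε-closure({0}) = {0,1,2,3,4,6,7,8}
'a' @ 1: {1,3,4,5,6,7,8}  ✓accept
'c' @ 2: {1,3,4,5,6,7,8,9}  ✓accept
'a' @ 3: {1,3,4,5,6,7,8}  ✓accept
'a' @ 4: {1,3,4,5,6,7,8}  ✓accept
'c' @ 5: {1,3,4,5,6,7,8,9}  ✓accept
'a' @ 6: {1,3,4,5,6,7,8}  ✓accept
'c' @ 7: {1,3,4,5,6,7,8,9}  ✓accept
end set {1,3,4,5,6,7,8,9} — state 1 in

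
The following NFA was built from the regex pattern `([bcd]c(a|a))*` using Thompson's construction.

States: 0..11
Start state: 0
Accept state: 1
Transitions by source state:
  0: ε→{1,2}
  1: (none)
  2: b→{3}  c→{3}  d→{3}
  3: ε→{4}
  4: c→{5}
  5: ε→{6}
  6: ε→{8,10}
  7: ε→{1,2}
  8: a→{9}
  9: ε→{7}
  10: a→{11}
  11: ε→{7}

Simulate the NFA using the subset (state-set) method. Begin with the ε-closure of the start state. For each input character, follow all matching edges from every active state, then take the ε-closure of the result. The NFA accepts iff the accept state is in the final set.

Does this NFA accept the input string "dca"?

Answer: ACCEPT

Trace:
start: ε-closure({0}) = {0,1,2}
'd' @ 1: {3,4}
'c' @ 2: {5,6,8,10}
'a' @ 3: {1,2,7,9,11}  ✓accept
final: {1,2,7,9,11}; accept 1 in set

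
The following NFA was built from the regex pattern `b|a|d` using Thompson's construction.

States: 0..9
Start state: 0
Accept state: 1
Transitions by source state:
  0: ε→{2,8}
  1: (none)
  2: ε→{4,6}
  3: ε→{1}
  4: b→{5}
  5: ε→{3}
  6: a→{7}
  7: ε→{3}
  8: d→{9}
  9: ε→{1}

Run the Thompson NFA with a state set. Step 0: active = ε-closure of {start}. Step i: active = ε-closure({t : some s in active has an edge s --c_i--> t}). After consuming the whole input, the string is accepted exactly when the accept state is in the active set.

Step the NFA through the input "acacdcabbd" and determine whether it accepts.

initial (ε-close {0}): {0,2,4,6,8}
'a' @ 1: {1,3,7}  (accept∈set)
'c' @ 2: {}  — no active states
rest 'acdcabbd' ignored (set empty)
after full input: {}  (accept=1 not in)

Answer: REJECT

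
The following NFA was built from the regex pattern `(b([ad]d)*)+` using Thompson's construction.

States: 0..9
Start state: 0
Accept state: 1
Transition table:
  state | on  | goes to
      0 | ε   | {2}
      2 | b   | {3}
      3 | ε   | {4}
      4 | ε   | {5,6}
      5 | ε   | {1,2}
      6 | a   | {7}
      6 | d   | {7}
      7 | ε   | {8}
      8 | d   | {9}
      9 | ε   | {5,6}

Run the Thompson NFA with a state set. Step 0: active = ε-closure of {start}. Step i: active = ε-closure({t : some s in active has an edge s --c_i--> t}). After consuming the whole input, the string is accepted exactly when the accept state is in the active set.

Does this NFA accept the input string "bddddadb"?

initial (ε-close {0}): {0,2}
'b' @ 1: {1,2,3,4,5,6}  (accept∈set)
'd' @ 2: {7,8}
'd' @ 3: {1,2,5,6,9}  (accept∈set)
'd' @ 4: {7,8}
'd' @ 5: {1,2,5,6,9}  (accept∈set)
'a' @ 6: {7,8}
'd' @ 7: {1,2,5,6,9}  (accept∈set)
'b' @ 8: {1,2,3,4,5,6}  (accept∈set)
end set {1,2,3,4,5,6} — state 1 in

Answer: ACCEPT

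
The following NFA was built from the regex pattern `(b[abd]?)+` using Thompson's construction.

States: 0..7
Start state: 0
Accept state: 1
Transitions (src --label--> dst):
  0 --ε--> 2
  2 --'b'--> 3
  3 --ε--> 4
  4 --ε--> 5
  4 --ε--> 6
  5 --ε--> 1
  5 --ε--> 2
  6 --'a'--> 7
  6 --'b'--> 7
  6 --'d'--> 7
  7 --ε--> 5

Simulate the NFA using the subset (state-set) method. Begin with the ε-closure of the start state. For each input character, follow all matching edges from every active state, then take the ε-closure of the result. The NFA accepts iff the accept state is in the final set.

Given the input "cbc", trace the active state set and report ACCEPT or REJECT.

S₀ = ε-closure({0}) = {0,2}
'c' @ 1: {}  — no active states
rest 'bc' ignored (set empty)
end set {} — state 1 not in

Answer: REJECT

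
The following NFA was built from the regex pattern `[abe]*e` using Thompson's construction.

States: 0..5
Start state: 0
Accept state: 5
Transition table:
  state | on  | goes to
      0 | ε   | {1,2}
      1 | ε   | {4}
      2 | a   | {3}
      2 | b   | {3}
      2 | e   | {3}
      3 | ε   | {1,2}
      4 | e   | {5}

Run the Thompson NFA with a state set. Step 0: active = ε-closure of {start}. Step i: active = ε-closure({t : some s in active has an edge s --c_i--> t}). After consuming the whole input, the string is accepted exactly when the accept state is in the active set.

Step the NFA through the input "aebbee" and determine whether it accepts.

Answer: ACCEPT

Trace:
initial (ε-close {0}): {0,1,2,4}
'a' @ 1: {1,2,3,4}
'e' @ 2: {1,2,3,4,5}  (accept∈set)
'b' @ 3: {1,2,3,4}
'b' @ 4: {1,2,3,4}
'e' @ 5: {1,2,3,4,5}  (accept∈set)
'e' @ 6: {1,2,3,4,5}  (accept∈set)
after full input: {1,2,3,4,5}  (accept=5 in)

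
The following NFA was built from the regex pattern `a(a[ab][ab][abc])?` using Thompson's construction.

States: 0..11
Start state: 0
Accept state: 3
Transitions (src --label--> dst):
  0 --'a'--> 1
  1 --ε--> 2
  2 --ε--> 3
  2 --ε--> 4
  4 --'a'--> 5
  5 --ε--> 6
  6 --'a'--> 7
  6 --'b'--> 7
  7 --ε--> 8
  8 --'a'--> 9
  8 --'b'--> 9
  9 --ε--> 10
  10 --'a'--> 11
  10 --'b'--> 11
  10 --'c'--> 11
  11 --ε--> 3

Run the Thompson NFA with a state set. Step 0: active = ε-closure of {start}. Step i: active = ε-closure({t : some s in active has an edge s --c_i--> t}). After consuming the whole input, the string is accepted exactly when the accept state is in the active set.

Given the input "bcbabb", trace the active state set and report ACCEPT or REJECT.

Answer: REJECT

Trace:
start: ε-closure({0}) = {0}
'b' @ 1: {}  — no active states
rest 'cbabb' ignored (set empty)
final: {}; accept 3 not in set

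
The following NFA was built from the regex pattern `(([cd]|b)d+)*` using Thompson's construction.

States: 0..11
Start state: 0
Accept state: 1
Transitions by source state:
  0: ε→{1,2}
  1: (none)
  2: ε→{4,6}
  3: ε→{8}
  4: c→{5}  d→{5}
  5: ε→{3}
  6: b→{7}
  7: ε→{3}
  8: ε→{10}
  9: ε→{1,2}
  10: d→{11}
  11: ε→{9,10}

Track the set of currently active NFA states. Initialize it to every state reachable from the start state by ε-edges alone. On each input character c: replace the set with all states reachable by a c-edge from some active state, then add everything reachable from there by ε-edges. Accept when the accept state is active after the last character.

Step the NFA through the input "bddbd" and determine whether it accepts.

initial (ε-close {0}): {0,1,2,4,6}
'b' @ 1: {3,7,8,10}
'd' @ 2: {1,2,4,6,9,10,11}  ✓accept
'd' @ 3: {1,2,3,4,5,6,8,9,10,11}  ✓accept
'b' @ 4: {3,7,8,10}
'd' @ 5: {1,2,4,6,9,10,11}  ✓accept
end set {1,2,4,6,9,10,11} — state 1 in

Answer: ACCEPT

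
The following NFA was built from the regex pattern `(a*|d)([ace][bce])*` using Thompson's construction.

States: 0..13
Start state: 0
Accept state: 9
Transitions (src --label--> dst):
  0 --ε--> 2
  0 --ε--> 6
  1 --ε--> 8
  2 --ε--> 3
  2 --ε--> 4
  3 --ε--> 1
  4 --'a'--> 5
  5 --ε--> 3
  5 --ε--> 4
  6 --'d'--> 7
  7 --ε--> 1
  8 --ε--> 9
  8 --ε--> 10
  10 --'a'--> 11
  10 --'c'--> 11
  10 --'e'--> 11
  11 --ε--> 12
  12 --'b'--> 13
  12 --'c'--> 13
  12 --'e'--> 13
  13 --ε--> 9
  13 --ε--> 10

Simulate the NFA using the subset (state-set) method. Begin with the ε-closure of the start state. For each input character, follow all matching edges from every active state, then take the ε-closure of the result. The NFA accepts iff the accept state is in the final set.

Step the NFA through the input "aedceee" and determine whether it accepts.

initial (ε-close {0}): {0,1,2,3,4,6,8,9,10}
'a' @ 1: {1,3,4,5,8,9,10,11,12}  ✓accept
'e' @ 2: {9,10,11,12,13}  ✓accept
'd' @ 3: {}  — dead — no transitions
rest 'ceee' ignored (set empty)
after full input: {}  (accept=9 not in)

Answer: REJECT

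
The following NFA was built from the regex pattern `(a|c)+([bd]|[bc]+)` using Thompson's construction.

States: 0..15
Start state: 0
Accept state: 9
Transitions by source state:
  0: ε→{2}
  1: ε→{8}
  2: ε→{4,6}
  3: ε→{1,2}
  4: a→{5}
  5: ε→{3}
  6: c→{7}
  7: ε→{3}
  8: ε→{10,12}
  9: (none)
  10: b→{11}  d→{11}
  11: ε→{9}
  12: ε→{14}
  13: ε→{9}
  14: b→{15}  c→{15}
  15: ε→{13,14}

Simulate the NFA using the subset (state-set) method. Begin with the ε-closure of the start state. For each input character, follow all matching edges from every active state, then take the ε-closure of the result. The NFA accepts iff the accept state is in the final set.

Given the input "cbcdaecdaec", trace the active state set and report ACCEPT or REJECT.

Answer: REJECT

Trace:
S₀ = ε-closure({0}) = {0,2,4,6}
'c' @ 1: {1,2,3,4,6,7,8,10,12,14}
'b' @ 2: {9,11,13,14,15}  (accept∈set)
'c' @ 3: {9,13,14,15}  (accept∈set)
'd' @ 4: {}  — no active states
rest 'aecdaec' ignored (set empty)
final: {}; accept 9 not in set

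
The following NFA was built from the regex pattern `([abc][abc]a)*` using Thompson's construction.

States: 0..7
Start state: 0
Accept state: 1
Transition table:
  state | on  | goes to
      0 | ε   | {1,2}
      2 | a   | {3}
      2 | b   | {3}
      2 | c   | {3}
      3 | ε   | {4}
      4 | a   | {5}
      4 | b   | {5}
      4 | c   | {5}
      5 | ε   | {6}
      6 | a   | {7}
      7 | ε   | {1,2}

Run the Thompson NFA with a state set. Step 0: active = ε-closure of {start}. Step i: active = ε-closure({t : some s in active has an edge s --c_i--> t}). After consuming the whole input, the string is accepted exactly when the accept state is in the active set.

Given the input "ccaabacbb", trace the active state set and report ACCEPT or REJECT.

Answer: REJECT

Trace:
initial (ε-close {0}): {0,1,2}
'c' @ 1: {3,4}
'c' @ 2: {5,6}
'a' @ 3: {1,2,7}  ✓accept
'a' @ 4: {3,4}
'b' @ 5: {5,6}
'a' @ 6: {1,2,7}  ✓accept
'c' @ 7: {3,4}
'b' @ 8: {5,6}
'b' @ 9: {}  — dead — no transitions
final: {}; accept 1 not in set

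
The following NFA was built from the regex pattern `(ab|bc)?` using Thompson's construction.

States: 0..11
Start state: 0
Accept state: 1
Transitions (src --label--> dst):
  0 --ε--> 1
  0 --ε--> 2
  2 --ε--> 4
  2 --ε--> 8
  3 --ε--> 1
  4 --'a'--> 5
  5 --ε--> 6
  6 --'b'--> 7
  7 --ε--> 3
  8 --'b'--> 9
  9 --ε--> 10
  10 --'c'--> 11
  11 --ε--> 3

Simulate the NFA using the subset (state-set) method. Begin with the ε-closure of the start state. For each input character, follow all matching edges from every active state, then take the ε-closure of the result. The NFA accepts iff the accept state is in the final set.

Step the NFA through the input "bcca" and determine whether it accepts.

Answer: REJECT

Trace:
start: ε-closure({0}) = {0,1,2,4,8}
'b' @ 1: {9,10}
'c' @ 2: {1,3,11}  [accepting]
'c' @ 3: {}  — dead — no transitions
rest 'a' ignored (set empty)
end set {} — state 1 not in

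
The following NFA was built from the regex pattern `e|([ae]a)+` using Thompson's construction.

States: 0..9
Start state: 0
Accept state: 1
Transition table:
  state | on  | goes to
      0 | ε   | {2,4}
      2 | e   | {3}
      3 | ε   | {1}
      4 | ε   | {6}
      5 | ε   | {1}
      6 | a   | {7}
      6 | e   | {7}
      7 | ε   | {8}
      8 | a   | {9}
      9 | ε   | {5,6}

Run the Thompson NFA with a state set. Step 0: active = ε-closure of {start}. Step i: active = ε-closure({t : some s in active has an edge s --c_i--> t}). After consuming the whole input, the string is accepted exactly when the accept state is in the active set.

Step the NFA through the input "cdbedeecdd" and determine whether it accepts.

Answer: REJECT

Trace:
start: ε-closure({0}) = {0,2,4,6}
'c' @ 1: {}  — state set empty
rest 'dbedeecdd' ignored (set empty)
after full input: {}  (accept=1 not in)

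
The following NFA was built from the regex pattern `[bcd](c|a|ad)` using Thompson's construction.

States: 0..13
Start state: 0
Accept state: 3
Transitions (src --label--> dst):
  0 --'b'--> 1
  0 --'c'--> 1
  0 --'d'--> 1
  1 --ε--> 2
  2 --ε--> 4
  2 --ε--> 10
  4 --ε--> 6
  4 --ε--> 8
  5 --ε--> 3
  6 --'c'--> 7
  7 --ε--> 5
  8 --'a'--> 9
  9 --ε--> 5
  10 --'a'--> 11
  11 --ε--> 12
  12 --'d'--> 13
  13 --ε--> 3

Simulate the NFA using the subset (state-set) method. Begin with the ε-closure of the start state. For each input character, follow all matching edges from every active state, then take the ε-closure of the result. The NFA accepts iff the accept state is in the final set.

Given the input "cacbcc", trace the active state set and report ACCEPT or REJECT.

start: ε-closure({0}) = {0}
'c' @ 1: {1,2,4,6,8,10}
'a' @ 2: {3,5,9,11,12}  [accepting]
'c' @ 3: {}  — state set empty
rest 'bcc' ignored (set empty)
end set {} — state 3 not in

Answer: REJECT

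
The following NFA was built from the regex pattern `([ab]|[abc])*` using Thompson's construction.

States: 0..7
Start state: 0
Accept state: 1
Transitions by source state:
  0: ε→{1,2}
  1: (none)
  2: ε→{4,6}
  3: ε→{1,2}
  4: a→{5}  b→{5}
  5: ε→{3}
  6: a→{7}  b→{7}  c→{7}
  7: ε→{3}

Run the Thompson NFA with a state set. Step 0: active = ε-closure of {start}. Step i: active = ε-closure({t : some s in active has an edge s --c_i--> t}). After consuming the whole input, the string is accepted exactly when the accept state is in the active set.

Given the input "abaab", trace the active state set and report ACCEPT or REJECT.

Answer: ACCEPT

Steps:
S₀ = ε-closure({0}) = {0,1,2,4,6}
'a' @ 1: {1,2,3,4,5,6,7}  [accepting]
'b' @ 2: {1,2,3,4,5,6,7}  [accepting]
'a' @ 3: {1,2,3,4,5,6,7}  [accepting]
'a' @ 4: {1,2,3,4,5,6,7}  [accepting]
'b' @ 5: {1,2,3,4,5,6,7}  [accepting]
after full input: {1,2,3,4,5,6,7}  (accept=1 in)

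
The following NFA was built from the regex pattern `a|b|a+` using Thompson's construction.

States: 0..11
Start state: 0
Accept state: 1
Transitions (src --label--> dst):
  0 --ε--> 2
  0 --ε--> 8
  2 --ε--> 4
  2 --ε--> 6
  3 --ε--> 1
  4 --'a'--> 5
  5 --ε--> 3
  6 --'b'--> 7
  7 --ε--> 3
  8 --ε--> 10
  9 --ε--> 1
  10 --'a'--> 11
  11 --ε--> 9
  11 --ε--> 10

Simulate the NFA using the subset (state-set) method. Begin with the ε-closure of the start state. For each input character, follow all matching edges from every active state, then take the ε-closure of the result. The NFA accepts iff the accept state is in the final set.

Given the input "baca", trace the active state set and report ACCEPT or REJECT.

S₀ = ε-closure({0}) = {0,2,4,6,8,10}
'b' @ 1: {1,3,7}  (accept∈set)
'a' @ 2: {}  — dead — no transitions
rest 'ca' ignored (set empty)
after full input: {}  (accept=1 not in)

Answer: REJECT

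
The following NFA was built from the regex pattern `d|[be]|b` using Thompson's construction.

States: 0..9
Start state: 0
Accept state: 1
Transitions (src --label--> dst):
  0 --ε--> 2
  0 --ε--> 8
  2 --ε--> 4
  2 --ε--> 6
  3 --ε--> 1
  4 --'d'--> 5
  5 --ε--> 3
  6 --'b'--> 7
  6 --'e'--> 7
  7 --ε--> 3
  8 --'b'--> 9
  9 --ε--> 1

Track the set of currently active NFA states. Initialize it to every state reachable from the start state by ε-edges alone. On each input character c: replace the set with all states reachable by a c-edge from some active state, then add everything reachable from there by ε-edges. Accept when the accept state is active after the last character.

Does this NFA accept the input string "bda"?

S₀ = ε-closure({0}) = {0,2,4,6,8}
'b' @ 1: {1,3,7,9}  (accept∈set)
'd' @ 2: {}  — no active states
rest 'a' ignored (set empty)
after full input: {}  (accept=1 not in)

Answer: REJECT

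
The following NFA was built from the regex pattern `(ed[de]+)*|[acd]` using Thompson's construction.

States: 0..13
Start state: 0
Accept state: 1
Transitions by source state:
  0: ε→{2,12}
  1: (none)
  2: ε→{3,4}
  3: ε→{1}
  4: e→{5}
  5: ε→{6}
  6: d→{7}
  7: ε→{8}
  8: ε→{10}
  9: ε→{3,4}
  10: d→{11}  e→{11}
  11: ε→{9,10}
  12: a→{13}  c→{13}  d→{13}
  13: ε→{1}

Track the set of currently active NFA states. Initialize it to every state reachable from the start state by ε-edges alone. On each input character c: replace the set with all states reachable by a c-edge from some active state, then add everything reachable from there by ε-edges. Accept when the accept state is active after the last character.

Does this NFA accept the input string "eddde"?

Answer: ACCEPT

Trace:
start: ε-closure({0}) = {0,1,2,3,4,12}
'e' @ 1: {5,6}
'd' @ 2: {7,8,10}
'd' @ 3: {1,3,4,9,10,11}  [accepting]
'd' @ 4: {1,3,4,9,10,11}  [accepting]
'e' @ 5: {1,3,4,5,6,9,10,11}  [accepting]
final: {1,3,4,5,6,9,10,11}; accept 1 in set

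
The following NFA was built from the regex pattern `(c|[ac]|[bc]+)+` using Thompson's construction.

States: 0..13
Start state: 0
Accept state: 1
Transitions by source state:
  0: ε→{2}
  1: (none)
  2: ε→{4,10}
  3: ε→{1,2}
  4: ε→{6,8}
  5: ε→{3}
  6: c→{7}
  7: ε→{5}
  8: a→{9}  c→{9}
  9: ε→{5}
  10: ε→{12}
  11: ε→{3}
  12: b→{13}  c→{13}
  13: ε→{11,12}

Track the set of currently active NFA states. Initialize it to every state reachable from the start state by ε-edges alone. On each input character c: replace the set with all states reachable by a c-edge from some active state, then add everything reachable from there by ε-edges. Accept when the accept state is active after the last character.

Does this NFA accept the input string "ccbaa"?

initial (ε-close {0}): {0,2,4,6,8,10,12}
'c' @ 1: {1,2,3,4,5,6,7,8,9,10,11,12,13}  [accepting]
'c' @ 2: {1,2,3,4,5,6,7,8,9,10,11,12,13}  [accepting]
'b' @ 3: {1,2,3,4,6,8,10,11,12,13}  [accepting]
'a' @ 4: {1,2,3,4,5,6,8,9,10,12}  [accepting]
'a' @ 5: {1,2,3,4,5,6,8,9,10,12}  [accepting]
after full input: {1,2,3,4,5,6,8,9,10,12}  (accept=1 in)

Answer: ACCEPT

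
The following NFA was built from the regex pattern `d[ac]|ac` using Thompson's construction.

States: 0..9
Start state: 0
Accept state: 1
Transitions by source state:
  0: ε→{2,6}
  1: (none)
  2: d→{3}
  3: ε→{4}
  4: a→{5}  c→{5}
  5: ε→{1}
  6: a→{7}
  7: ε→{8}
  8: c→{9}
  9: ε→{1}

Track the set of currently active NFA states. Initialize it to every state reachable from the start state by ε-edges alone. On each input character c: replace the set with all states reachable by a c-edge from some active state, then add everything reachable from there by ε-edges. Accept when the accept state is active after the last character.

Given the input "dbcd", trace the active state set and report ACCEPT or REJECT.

Answer: REJECT

Derivation:
start: ε-closure({0}) = {0,2,6}
'd' @ 1: {3,4}
'b' @ 2: {}  — dead — no transitions
rest 'cd' ignored (set empty)
after full input: {}  (accept=1 not in)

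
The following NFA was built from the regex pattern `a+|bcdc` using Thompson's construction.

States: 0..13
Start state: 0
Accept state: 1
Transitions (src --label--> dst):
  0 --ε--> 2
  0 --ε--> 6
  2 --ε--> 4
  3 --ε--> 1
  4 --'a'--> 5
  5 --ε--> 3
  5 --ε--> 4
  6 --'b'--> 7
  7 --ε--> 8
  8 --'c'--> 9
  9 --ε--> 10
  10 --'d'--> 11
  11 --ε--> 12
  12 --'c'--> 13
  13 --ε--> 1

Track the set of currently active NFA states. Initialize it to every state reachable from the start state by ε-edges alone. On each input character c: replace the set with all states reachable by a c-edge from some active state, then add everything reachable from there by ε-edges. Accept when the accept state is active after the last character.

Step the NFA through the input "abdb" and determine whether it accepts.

Answer: REJECT

Trace:
initial (ε-close {0}): {0,2,4,6}
'a' @ 1: {1,3,4,5}  ✓accept
'b' @ 2: {}  — no active states
rest 'db' ignored (set empty)
after full input: {}  (accept=1 not in)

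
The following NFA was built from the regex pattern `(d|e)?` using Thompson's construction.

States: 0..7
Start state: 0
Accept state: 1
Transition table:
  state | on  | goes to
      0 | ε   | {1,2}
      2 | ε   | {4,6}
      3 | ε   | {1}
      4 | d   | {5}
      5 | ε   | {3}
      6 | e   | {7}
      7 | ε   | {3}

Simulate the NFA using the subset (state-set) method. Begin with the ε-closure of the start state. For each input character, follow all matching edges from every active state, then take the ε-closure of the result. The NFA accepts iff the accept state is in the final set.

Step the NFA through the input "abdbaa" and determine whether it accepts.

initial (ε-close {0}): {0,1,2,4,6}
'a' @ 1: {}  — state set empty
rest 'bdbaa' ignored (set empty)
after full input: {}  (accept=1 not in)

Answer: REJECT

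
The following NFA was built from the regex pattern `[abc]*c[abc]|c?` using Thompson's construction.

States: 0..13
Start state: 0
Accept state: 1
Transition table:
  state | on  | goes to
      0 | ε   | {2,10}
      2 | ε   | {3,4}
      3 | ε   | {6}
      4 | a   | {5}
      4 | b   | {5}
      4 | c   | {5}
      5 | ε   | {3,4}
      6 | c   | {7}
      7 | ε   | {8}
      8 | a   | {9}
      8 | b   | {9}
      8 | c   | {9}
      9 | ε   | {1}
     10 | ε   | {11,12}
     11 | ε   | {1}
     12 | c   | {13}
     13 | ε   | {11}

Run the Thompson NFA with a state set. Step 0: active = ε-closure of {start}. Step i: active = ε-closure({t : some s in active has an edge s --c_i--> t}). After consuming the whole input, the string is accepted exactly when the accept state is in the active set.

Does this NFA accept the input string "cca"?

initial (ε-close {0}): {0,1,2,3,4,6,10,11,12}
'c' @ 1: {1,3,4,5,6,7,8,11,13}  [accepting]
'c' @ 2: {1,3,4,5,6,7,8,9}  [accepting]
'a' @ 3: {1,3,4,5,6,9}  [accepting]
after full input: {1,3,4,5,6,9}  (accept=1 in)

Answer: ACCEPT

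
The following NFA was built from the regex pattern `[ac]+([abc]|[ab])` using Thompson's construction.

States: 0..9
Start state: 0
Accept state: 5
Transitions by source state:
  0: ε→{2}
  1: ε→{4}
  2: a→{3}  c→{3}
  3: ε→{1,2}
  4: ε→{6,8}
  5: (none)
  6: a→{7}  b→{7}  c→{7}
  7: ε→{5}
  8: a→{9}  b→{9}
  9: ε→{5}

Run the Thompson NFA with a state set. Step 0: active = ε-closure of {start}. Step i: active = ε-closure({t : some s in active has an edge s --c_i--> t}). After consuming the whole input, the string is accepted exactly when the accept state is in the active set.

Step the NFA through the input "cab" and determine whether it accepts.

initial (ε-close {0}): {0,2}
'c' @ 1: {1,2,3,4,6,8}
'a' @ 2: {1,2,3,4,5,6,7,8,9}  [accepting]
'b' @ 3: {5,7,9}  [accepting]
final: {5,7,9}; accept 5 in set

Answer: ACCEPT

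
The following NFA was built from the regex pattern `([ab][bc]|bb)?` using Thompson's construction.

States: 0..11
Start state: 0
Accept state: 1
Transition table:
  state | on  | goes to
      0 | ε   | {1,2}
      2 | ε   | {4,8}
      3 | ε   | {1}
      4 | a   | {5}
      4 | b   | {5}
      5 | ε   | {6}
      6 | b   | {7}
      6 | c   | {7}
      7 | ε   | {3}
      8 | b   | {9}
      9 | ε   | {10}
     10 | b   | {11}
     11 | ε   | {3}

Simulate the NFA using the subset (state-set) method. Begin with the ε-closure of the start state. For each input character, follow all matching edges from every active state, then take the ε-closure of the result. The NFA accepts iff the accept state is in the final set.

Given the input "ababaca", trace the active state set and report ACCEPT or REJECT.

Answer: REJECT

Steps:
S₀ = ε-closure({0}) = {0,1,2,4,8}
'a' @ 1: {5,6}
'b' @ 2: {1,3,7}  (accept∈set)
'a' @ 3: {}  — no active states
rest 'baca' ignored (set empty)
final: {}; accept 1 not in set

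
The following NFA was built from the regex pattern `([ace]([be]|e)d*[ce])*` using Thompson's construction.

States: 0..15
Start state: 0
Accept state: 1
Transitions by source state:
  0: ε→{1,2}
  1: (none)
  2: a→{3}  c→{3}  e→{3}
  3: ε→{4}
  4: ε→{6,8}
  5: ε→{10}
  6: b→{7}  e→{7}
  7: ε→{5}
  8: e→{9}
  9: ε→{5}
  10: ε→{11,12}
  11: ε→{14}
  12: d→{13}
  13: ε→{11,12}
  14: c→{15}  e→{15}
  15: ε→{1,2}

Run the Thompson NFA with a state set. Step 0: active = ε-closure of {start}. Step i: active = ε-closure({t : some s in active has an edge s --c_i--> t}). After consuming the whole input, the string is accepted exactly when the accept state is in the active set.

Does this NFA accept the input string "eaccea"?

start: ε-closure({0}) = {0,1,2}
'e' @ 1: {3,4,6,8}
'a' @ 2: {}  — no active states
rest 'ccea' ignored (set empty)
final: {}; accept 1 not in set

Answer: REJECT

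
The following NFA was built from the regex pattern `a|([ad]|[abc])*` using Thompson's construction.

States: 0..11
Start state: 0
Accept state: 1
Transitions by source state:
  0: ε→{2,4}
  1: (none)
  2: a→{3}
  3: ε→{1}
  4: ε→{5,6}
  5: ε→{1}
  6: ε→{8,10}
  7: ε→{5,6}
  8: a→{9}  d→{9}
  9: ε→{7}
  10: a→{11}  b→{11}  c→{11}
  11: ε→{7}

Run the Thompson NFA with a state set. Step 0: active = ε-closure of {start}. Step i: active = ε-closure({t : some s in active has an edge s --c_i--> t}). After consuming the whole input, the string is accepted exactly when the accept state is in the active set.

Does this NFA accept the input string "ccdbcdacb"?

start: ε-closure({0}) = {0,1,2,4,5,6,8,10}
'c' @ 1: {1,5,6,7,8,10,11}  (accept∈set)
'c' @ 2: {1,5,6,7,8,10,11}  (accept∈set)
'd' @ 3: {1,5,6,7,8,9,10}  (accept∈set)
'b' @ 4: {1,5,6,7,8,10,11}  (accept∈set)
'c' @ 5: {1,5,6,7,8,10,11}  (accept∈set)
'd' @ 6: {1,5,6,7,8,9,10}  (accept∈set)
'a' @ 7: {1,5,6,7,8,9,10,11}  (accept∈set)
'c' @ 8: {1,5,6,7,8,10,11}  (accept∈set)
'b' @ 9: {1,5,6,7,8,10,11}  (accept∈set)
end set {1,5,6,7,8,10,11} — state 1 in

Answer: ACCEPT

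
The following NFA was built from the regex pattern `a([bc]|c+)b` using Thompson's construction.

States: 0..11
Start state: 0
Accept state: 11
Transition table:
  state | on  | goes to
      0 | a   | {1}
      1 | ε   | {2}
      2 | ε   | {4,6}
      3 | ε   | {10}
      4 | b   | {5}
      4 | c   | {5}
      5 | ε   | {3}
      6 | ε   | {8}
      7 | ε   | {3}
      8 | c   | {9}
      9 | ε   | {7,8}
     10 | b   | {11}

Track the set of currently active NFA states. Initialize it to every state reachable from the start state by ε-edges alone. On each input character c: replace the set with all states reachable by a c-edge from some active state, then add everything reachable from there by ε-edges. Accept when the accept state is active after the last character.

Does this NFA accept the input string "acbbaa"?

Answer: REJECT

Steps:
S₀ = ε-closure({0}) = {0}
'a' @ 1: {1,2,4,6,8}
'c' @ 2: {3,5,7,8,9,10}
'b' @ 3: {11}  (accept∈set)
'b' @ 4: {}  — no active states
rest 'aa' ignored (set empty)
after full input: {}  (accept=11 not in)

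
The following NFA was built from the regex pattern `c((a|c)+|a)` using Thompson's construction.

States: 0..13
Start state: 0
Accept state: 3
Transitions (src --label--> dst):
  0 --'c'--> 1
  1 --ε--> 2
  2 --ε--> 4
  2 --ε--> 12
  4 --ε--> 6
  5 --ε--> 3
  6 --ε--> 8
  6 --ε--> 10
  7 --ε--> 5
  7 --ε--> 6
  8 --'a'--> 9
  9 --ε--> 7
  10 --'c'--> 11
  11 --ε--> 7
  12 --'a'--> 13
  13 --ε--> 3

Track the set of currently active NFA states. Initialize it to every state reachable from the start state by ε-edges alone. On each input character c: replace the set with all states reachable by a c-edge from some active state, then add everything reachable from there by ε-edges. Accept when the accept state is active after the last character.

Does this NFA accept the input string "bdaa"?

Answer: REJECT

Steps:
start: ε-closure({0}) = {0}
'b' @ 1: {}  — state set empty
rest 'daa' ignored (set empty)
after full input: {}  (accept=3 not in)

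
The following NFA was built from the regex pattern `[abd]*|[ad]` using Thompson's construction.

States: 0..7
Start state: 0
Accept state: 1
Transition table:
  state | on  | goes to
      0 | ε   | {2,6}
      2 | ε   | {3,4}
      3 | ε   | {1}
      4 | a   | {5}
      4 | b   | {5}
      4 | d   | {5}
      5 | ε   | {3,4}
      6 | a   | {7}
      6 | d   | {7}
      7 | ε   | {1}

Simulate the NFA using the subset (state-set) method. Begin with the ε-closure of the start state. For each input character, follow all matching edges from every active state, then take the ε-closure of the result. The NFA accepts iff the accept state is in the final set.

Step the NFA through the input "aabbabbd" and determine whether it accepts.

initial (ε-close {0}): {0,1,2,3,4,6}
'a' @ 1: {1,3,4,5,7}  [accepting]
'a' @ 2: {1,3,4,5}  [accepting]
'b' @ 3: {1,3,4,5}  [accepting]
'b' @ 4: {1,3,4,5}  [accepting]
'a' @ 5: {1,3,4,5}  [accepting]
'b' @ 6: {1,3,4,5}  [accepting]
'b' @ 7: {1,3,4,5}  [accepting]
'd' @ 8: {1,3,4,5}  [accepting]
final: {1,3,4,5}; accept 1 in set

Answer: ACCEPT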